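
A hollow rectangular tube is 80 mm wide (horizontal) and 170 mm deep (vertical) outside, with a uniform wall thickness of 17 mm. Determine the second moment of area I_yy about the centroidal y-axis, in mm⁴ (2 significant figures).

I_yy ≈ 6.2 × 10⁶ mm⁴

Decompose the section into non-overlapping parts with the origin at the bottom-left of its bounding rectangle.
Outer rectangle: 80 × 170, A = 13 600 mm², x = 40 mm, Ī = 7 253 333 mm⁴.
Inner void (subtracted): 46 × 136, A = 6 256 mm², x = 40 mm, Ī = 1 103 141 mm⁴.
By symmetry the centroid is at mid-width, x̄ = 40 mm.
All pieces are centred on the centroidal y-axis, so I = ΣĪ (holes subtracted) = 6 150 192 mm⁴.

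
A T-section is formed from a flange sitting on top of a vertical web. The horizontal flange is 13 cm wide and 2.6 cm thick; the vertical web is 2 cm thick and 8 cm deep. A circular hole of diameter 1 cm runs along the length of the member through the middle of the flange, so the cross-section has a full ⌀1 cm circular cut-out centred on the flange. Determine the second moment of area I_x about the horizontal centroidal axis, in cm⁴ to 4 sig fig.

I_x ≈ 407.1 cm⁴

Treat the section as a set of non-overlapping primitives; coordinates are from the bounding-box lower-left.
Flange: 13 × 2.6, A = 33.8 cm², y = 9.3 cm, Ī = 19.0407 cm⁴.
Web: 2 × 8, A = 16 cm², y = 4 cm, Ī = 85.3333 cm⁴.
Hole (subtracted): ⌀1, A = 0.785398 cm², y = 9.3 cm, Ī = 0.0490874 cm⁴.
Centroid: ȳ = ΣA·y / ΣA = 7.5699 cm.
Transfer each piece to the horizontal centroidal axis using Ī + A·d² with d = y − 7.5699:
  flange: d = 1.7301 cm → contributes +120.212 cm⁴
  web: d = -3.5699 cm → contributes +289.241 cm⁴
  hole: d = 1.7301 cm → contributes −2.39997 cm⁴
Total I = 407.053 cm⁴.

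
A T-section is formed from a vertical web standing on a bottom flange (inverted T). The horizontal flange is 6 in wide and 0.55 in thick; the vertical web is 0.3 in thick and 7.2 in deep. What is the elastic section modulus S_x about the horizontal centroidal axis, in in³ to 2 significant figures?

Decompose the section into non-overlapping parts with the origin at the bottom-left of its bounding rectangle.
Flange: 6 × 0.55, A = 3.3 in², y = 0.275 in, Ī = 0.08319 in⁴.
Web: 0.3 × 7.2, A = 2.16 in², y = 4.15 in, Ī = 9.331 in⁴.
Centroid: ȳ = ΣA·y / ΣA = 1.808 in.
Transfer each piece to the horizontal centroidal axis using Ī + A·d² with d = y − 1.808:
  flange: d = -1.533 in → contributes +7.838 in⁴
  web: d = 2.342 in → contributes +21.18 in⁴
Total I = 29.02 in⁴.
Extreme fibre distance c = 5.942 in; S = I/c = 4.883 in³.

S_x ≈ 4.9 in³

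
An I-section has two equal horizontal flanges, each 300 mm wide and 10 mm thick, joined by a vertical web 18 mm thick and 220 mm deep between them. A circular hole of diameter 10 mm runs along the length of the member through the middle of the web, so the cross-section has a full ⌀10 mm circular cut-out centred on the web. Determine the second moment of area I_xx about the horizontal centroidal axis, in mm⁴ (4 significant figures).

I_xx ≈ 9.537 × 10⁷ mm⁴

Break the section into simple shapes (no overlaps), measuring from the bottom-left corner of the bounding box.
Bottom flange: 300 × 10, A = 3 000 mm², y = 5 mm, Ī = 25 000 mm⁴.
Web: 18 × 220, A = 3 960 mm², y = 120 mm, Ī = 15 972 000 mm⁴.
Top flange: 300 × 10, A = 3 000 mm², y = 235 mm, Ī = 25 000 mm⁴.
Hole (subtracted): ⌀10, A = 78.5398 mm², y = 120 mm, Ī = 490.874 mm⁴.
By symmetry the centroid is at mid-height, ȳ = 120 mm.
Transfer each piece to the horizontal centroidal axis using Ī + A·d² with d = y − 120:
  bottom flange: d = -115 mm → contributes +39 700 000 mm⁴
  web: d = 0 mm → contributes +15 972 000 mm⁴
  top flange: d = 115 mm → contributes +39 700 000 mm⁴
  hole: d = 0 mm → contributes −490.874 mm⁴
Total I = 95 371 509 mm⁴.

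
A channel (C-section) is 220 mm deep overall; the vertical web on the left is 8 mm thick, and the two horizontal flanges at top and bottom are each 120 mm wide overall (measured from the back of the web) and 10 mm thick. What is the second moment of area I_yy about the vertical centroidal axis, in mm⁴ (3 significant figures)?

Decompose the section into non-overlapping parts with the origin at the bottom-left of its bounding rectangle.
Web: 8 × 220, A = 1 760 mm², x = 4 mm, Ī = 9386.7 mm⁴.
Top flange (beyond web): 112 × 10, A = 1 120 mm², x = 64 mm, Ī = 1 170 773 mm⁴.
Bottom flange (beyond web): 112 × 10, A = 1 120 mm², x = 64 mm, Ī = 1 170 773 mm⁴.
Centroid: x̄ = ΣA·x / ΣA = 37.6 mm.
Transfer each piece to the vertical centroidal axis using Ī + A·d² with d = x − 37.6:
  web: d = -33.6 mm → contributes +1 996 356 mm⁴
  top flange (beyond web): d = 26.4 mm → contributes +1 951 369 mm⁴
  bottom flange (beyond web): d = 26.4 mm → contributes +1 951 369 mm⁴
Total I = 5 899 093 mm⁴.

I_yy ≈ 5.90 × 10⁶ mm⁴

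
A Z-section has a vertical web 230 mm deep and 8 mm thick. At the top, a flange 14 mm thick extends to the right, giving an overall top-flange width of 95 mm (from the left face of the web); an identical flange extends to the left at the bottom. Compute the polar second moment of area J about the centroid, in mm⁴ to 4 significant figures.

J ≈ 4.361 × 10⁷ mm⁴

Decompose the section into non-overlapping parts with the origin at the bottom-left of its bounding rectangle.
Web: 8 × 230, A = 1 840 mm², y = 115 mm, Ī = 8 111 333 mm⁴.
Top flange (beyond web): 87 × 14, A = 1 218 mm², y = 223 mm, Ī = 19 894 mm⁴.
Bottom flange (beyond web): 87 × 14, A = 1 218 mm², y = 7 mm, Ī = 19 894 mm⁴.
Centroid: ȳ = ΣA·y / ΣA = 115 mm.
Transfer each piece to the centroidal x-axis using Ī + A·d² with d = y − 115:
  web: d = 0 mm → contributes +8 111 333 mm⁴
  top flange (beyond web): d = 108 mm → contributes +14 226 646 mm⁴
  bottom flange (beyond web): d = -108 mm → contributes +14 226 646 mm⁴
Total I = 36 564 625 mm⁴.
For the y-axis: x̄ = 91 mm.
Repeating about the centroidal y-axis gives I_y = 7 042 545 mm⁴.
Polar second moment: J = I_x + I_y = 43 607 171 mm⁴.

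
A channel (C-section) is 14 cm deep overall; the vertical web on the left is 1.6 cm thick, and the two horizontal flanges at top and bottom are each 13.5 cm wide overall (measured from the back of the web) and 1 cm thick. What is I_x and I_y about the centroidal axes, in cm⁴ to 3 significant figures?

Split into non-overlapping primitives; take the origin at the lower-left of the bounding box.
Web: 1.6 × 14, A = 22.4 cm², y = 7 cm, Ī = 365.87 cm⁴.
Top flange (beyond web): 11.9 × 1, A = 11.9 cm², y = 13.5 cm, Ī = 0.99167 cm⁴.
Bottom flange (beyond web): 11.9 × 1, A = 11.9 cm², y = 0.5 cm, Ī = 0.99167 cm⁴.
By symmetry the centroid is at mid-height, ȳ = 7 cm.
Transfer each piece to the centroidal x-axis using Ī + A·d² with d = y − 7:
  web: d = 0 cm → contributes +365.87 cm⁴
  top flange (beyond web): d = 6.5 cm → contributes +503.77 cm⁴
  bottom flange (beyond web): d = -6.5 cm → contributes +503.77 cm⁴
Total I = 1373.4 cm⁴.
For the y-axis: x̄ = 4.2773 cm.
Repeating about the centroidal y-axis gives I_y = 811.4 cm⁴.

I_x ≈ 1370 cm⁴, I_y ≈ 811 cm⁴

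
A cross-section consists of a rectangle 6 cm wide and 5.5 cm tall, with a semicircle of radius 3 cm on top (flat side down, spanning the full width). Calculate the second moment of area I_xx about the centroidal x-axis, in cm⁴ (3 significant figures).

Break the section into simple shapes (no overlaps), measuring from the bottom-left corner of the bounding box.
Rectangular body: 6 × 5.5, A = 33 cm², y = 2.75 cm, Ī = 83.188 cm⁴.
Semicircular cap: semicircle r = 3, A = 14.137 cm², y = 6.7732 cm, Ī = 8.8903 cm⁴.
Centroid: ȳ = ΣA·y / ΣA = 3.9566 cm.
Transfer each piece to the centroidal x-axis using Ī + A·d² with d = y − 3.9566:
  rectangular body: d = -1.2066 cm → contributes +131.23 cm⁴
  semicircular cap: d = 2.8166 cm → contributes +121.04 cm⁴
Total I = 252.28 cm⁴.

I_xx ≈ 252 cm⁴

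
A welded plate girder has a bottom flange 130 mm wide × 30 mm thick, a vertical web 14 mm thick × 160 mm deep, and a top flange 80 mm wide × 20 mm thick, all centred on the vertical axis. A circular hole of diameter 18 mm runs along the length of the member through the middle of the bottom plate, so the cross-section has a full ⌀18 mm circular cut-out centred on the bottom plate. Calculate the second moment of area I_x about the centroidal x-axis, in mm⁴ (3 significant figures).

I_x ≈ 4.55 × 10⁷ mm⁴

Split into non-overlapping primitives; take the origin at the lower-left of the bounding box.
Bottom plate: 130 × 30, A = 3 900 mm², y = 15 mm, Ī = 292 500 mm⁴.
Web plate: 14 × 160, A = 2 240 mm², y = 110 mm, Ī = 4 778 667 mm⁴.
Top plate: 80 × 20, A = 1 600 mm², y = 200 mm, Ī = 53 333 mm⁴.
Hole (subtracted): ⌀18, A = 254.47 mm², y = 15 mm, Ī = 5 153 mm⁴.
Centroid: ȳ = ΣA·y / ΣA = 82.971 mm.
Transfer each piece to the centroidal x-axis using Ī + A·d² with d = y − 82.971:
  bottom plate: d = -67.971 mm → contributes +18 310 791 mm⁴
  web plate: d = 27.029 mm → contributes +6 415 121 mm⁴
  top plate: d = 117.03 mm → contributes +21 966 544 mm⁴
  hole: d = -67.971 mm → contributes −1 180 819 mm⁴
Total I = 45 511 636 mm⁴.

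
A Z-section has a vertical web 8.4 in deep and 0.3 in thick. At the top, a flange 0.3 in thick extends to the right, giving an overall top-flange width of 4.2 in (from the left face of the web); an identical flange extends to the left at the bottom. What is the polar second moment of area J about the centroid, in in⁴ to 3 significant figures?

Decompose the section into non-overlapping parts with the origin at the bottom-left of its bounding rectangle.
Web: 0.3 × 8.4, A = 2.52 in², y = 4.2 in, Ī = 14.818 in⁴.
Top flange (beyond web): 3.9 × 0.3, A = 1.17 in², y = 8.25 in, Ī = 0.008775 in⁴.
Bottom flange (beyond web): 3.9 × 0.3, A = 1.17 in², y = 0.15 in, Ī = 0.008775 in⁴.
Centroid: ȳ = ΣA·y / ΣA = 4.2 in.
Transfer each piece to the centroidal x-axis using Ī + A·d² with d = y − 4.2:
  web: d = 0 in → contributes +14.818 in⁴
  top flange (beyond web): d = 4.05 in → contributes +19.2 in⁴
  bottom flange (beyond web): d = -4.05 in → contributes +19.2 in⁴
Total I = 53.217 in⁴.
For the y-axis: x̄ = 4.05 in.
Repeating about the centroidal y-axis gives I_y = 13.304 in⁴.
Polar second moment: J = I_x + I_y = 66.521 in⁴.

J ≈ 66.5 in⁴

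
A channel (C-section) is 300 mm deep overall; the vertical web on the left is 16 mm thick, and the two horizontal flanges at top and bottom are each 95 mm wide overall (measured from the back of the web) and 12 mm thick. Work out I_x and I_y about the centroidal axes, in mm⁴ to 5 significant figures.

I_x ≈ 7.5338 × 10⁷ mm⁴, I_y ≈ 4.1550 × 10⁶ mm⁴

Treat the section as a set of non-overlapping primitives; coordinates are from the bounding-box lower-left.
Web: 16 × 300, A = 4 800 mm², y = 150 mm, Ī = 36 000 000 mm⁴.
Top flange (beyond web): 79 × 12, A = 948 mm², y = 294 mm, Ī = 11 376 mm⁴.
Bottom flange (beyond web): 79 × 12, A = 948 mm², y = 6 mm, Ī = 11 376 mm⁴.
By symmetry the centroid is at mid-height, ȳ = 150 mm.
Transfer each piece to the centroidal x-axis using Ī + A·d² with d = y − 150:
  web: d = 0 mm → contributes +36 000 000 mm⁴
  top flange (beyond web): d = 144 mm → contributes +19 669 104 mm⁴
  bottom flange (beyond web): d = -144 mm → contributes +19 669 104 mm⁴
Total I = 75 338 208 mm⁴.
For the y-axis: x̄ = 21.44982 mm.
Repeating about the centroidal y-axis gives I_y = 4 155 037 mm⁴.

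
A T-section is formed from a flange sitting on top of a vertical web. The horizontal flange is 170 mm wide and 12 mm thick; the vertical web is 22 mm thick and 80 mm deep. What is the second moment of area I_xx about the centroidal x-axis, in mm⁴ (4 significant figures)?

I_xx ≈ 2.962 × 10⁶ mm⁴

Split into non-overlapping primitives; take the origin at the lower-left of the bounding box.
Flange: 170 × 12, A = 2 040 mm², y = 86 mm, Ī = 24 480 mm⁴.
Web: 22 × 80, A = 1 760 mm², y = 40 mm, Ī = 938 667 mm⁴.
Centroid: ȳ = ΣA·y / ΣA = 64.6947 mm.
Transfer each piece to the centroidal x-axis using Ī + A·d² with d = y − 64.6947:
  flange: d = 21.3053 mm → contributes +950 465 mm⁴
  web: d = -24.6947 mm → contributes +2 011 968 mm⁴
Total I = 2 962 433 mm⁴.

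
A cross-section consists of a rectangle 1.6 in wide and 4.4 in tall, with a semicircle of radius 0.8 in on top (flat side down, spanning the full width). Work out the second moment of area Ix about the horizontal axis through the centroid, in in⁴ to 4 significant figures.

Ix ≈ 17.08 in⁴

Decompose the section into non-overlapping parts with the origin at the bottom-left of its bounding rectangle.
Rectangular body: 1.6 × 4.4, A = 7.04 in², y = 2.2 in, Ī = 11.3579 in⁴.
Semicircular cap: semicircle r = 0.8, A = 1.00531 in², y = 4.73953 in, Ī = 0.0449565 in⁴.
Centroid: ȳ = ΣA·y / ΣA = 2.51733 in.
Transfer each piece to the horizontal axis through the centroid using Ī + A·d² with d = y − 2.51733:
  rectangular body: d = -0.31733 in → contributes +12.0668 in⁴
  semicircular cap: d = 2.2222 in → contributes +5.00935 in⁴
Total I = 17.0761 in⁴.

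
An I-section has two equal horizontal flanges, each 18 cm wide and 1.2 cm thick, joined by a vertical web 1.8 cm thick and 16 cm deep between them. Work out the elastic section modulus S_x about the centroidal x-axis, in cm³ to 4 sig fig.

S_x ≈ 414.6 cm³

Split into non-overlapping primitives; take the origin at the lower-left of the bounding box.
Bottom flange: 18 × 1.2, A = 21.6 cm², y = 0.6 cm, Ī = 2.592 cm⁴.
Web: 1.8 × 16, A = 28.8 cm², y = 9.2 cm, Ī = 614.4 cm⁴.
Top flange: 18 × 1.2, A = 21.6 cm², y = 17.8 cm, Ī = 2.592 cm⁴.
By symmetry the centroid is at mid-height, ȳ = 9.2 cm.
Transfer each piece to the centroidal x-axis using Ī + A·d² with d = y − 9.2:
  bottom flange: d = -8.6 cm → contributes +1600.13 cm⁴
  web: d = 0 cm → contributes +614.4 cm⁴
  top flange: d = 8.6 cm → contributes +1600.13 cm⁴
Total I = 3814.66 cm⁴.
Extreme fibre distance c = 9.2 cm; S = I/c = 414.637 cm³.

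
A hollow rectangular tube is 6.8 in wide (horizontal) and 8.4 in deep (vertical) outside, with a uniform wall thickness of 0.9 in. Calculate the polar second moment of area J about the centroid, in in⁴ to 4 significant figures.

J ≈ 367.4 in⁴

Break the section into simple shapes (no overlaps), measuring from the bottom-left corner of the bounding box.
Outer rectangle: 6.8 × 8.4, A = 57.12 in², y = 4.2 in, Ī = 335.866 in⁴.
Inner void (subtracted): 5 × 6.6, A = 33 in², y = 4.2 in, Ī = 119.79 in⁴.
By symmetry the centroid is at mid-height, ȳ = 4.2 in.
All pieces are centred on the centroidal x-axis, so I = ΣĪ (holes subtracted) = 216.076 in⁴.
Repeating about the centroidal y-axis gives I_y = 151.352 in⁴.
Polar second moment: J = I_x + I_y = 367.428 in⁴.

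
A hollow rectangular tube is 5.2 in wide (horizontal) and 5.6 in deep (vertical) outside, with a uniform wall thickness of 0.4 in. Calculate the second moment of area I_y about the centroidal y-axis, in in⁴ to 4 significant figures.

I_y ≈ 31.54 in⁴

Split into non-overlapping primitives; take the origin at the lower-left of the bounding box.
Outer rectangle: 5.2 × 5.6, A = 29.12 in², x = 2.6 in, Ī = 65.6171 in⁴.
Inner void (subtracted): 4.4 × 4.8, A = 21.12 in², x = 2.6 in, Ī = 34.0736 in⁴.
By symmetry the centroid is at mid-width, x̄ = 2.6 in.
All pieces are centred on the centroidal y-axis, so I = ΣĪ (holes subtracted) = 31.5435 in⁴.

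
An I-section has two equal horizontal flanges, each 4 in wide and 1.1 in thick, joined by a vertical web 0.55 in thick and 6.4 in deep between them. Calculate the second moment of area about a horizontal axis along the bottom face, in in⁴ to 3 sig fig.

Break the section into simple shapes (no overlaps), measuring from the bottom-left corner of the bounding box.
Bottom flange: 4 × 1.1, A = 4.4 in², y = 0.55 in, Ī = 0.44367 in⁴.
Web: 0.55 × 6.4, A = 3.52 in², y = 4.3 in, Ī = 12.015 in⁴.
Top flange: 4 × 1.1, A = 4.4 in², y = 8.05 in, Ī = 0.44367 in⁴.
Transfer each piece to the bottom edge using Ī + A·d² with d = y − 0:
  bottom flange: d = 0.55 in → contributes +1.7747 in⁴
  web: d = 4.3 in → contributes +77.1 in⁴
  top flange: d = 8.05 in → contributes +285.57 in⁴
Total I = 364.45 in⁴.

I_base ≈ 364 in⁴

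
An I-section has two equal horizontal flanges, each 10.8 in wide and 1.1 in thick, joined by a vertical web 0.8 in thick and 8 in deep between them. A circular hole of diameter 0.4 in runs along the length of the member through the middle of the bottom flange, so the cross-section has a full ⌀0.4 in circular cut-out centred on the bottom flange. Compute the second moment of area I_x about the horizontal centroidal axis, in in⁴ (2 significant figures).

Split into non-overlapping primitives; take the origin at the lower-left of the bounding box.
Bottom flange: 10.8 × 1.1, A = 11.88 in², y = 0.55 in, Ī = 1.198 in⁴.
Web: 0.8 × 8, A = 6.4 in², y = 5.1 in, Ī = 34.13 in⁴.
Top flange: 10.8 × 1.1, A = 11.88 in², y = 9.65 in, Ī = 1.198 in⁴.
Hole (subtracted): ⌀0.4, A = 0.1257 in², y = 0.55 in, Ī = 0.001257 in⁴.
Centroid: ȳ = ΣA·y / ΣA = 5.119 in.
Transfer each piece to the horizontal centroidal axis using Ī + A·d² with d = y − 5.119:
  bottom flange: d = -4.569 in → contributes +249.2 in⁴
  web: d = -0.01904 in → contributes +34.14 in⁴
  top flange: d = 4.531 in → contributes +245.1 in⁴
  hole: d = -4.569 in → contributes −2.625 in⁴
Total I = 525.8 in⁴.

I_x ≈ 530 in⁴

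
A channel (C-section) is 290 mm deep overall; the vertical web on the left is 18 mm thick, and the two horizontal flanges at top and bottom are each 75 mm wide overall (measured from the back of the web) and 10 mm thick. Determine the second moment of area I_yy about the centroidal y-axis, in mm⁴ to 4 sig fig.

Split into non-overlapping primitives; take the origin at the lower-left of the bounding box.
Web: 18 × 290, A = 5 220 mm², x = 9 mm, Ī = 140 940 mm⁴.
Top flange (beyond web): 57 × 10, A = 570 mm², x = 46.5 mm, Ī = 154 328 mm⁴.
Bottom flange (beyond web): 57 × 10, A = 570 mm², x = 46.5 mm, Ī = 154 328 mm⁴.
Centroid: x̄ = ΣA·x / ΣA = 15.7217 mm.
Transfer each piece to the centroidal y-axis using Ī + A·d² with d = x − 15.7217:
  web: d = -6.7217 mm → contributes +376 786 mm⁴
  top flange (beyond web): d = 30.7783 mm → contributes +694 291 mm⁴
  bottom flange (beyond web): d = 30.7783 mm → contributes +694 291 mm⁴
Total I = 1 765 367 mm⁴.

I_yy ≈ 1.765 × 10⁶ mm⁴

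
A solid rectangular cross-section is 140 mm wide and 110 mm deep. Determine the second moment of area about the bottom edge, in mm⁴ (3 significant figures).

The section: 140 × 110, A = 15 400 mm², y = 55 mm, Ī = 15 528 333 mm⁴.
Transfer it to the base of the section using Ī + A·d² with d = y − 0:
  the section: d = 55 mm → contributes +62 113 333 mm⁴
Total I = 62 113 333 mm⁴.

I_base ≈ 6.21 × 10⁷ mm⁴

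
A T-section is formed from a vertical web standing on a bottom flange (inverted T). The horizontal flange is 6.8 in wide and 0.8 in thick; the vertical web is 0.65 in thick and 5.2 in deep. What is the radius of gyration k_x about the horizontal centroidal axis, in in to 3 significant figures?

Split into non-overlapping primitives; take the origin at the lower-left of the bounding box.
Flange: 6.8 × 0.8, A = 5.44 in², y = 0.4 in, Ī = 0.29013 in⁴.
Web: 0.65 × 5.2, A = 3.38 in², y = 3.4 in, Ī = 7.6163 in⁴.
Centroid: ȳ = ΣA·y / ΣA = 1.5497 in.
Transfer each piece to the horizontal centroidal axis using Ī + A·d² with d = y − 1.5497:
  flange: d = -1.1497 in → contributes +7.4803 in⁴
  web: d = 1.8503 in → contributes +19.189 in⁴
Total I = 26.669 in⁴.
Radius of gyration: k = √(I/A) = √(26.669 / 8.82) = 1.7389 in.

k_x ≈ 1.74 in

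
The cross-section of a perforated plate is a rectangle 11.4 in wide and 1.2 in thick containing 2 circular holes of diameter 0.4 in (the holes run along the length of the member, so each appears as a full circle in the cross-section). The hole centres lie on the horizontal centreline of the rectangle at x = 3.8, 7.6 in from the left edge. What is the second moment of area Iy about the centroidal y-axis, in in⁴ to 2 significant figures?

Iy ≈ 150 in⁴

Decompose the section into non-overlapping parts with the origin at the bottom-left of its bounding rectangle.
Plate: 11.4 × 1.2, A = 13.68 in², x = 5.7 in, Ī = 148.2 in⁴.
Hole 1 (subtracted): ⌀0.4, A = 0.1257 in², x = 3.8 in, Ī = 0.001257 in⁴.
Hole 2 (subtracted): ⌀0.4, A = 0.1257 in², x = 7.6 in, Ī = 0.001257 in⁴.
By symmetry the centroid is at mid-width, x̄ = 5.7 in.
Transfer each piece to the centroidal y-axis using Ī + A·d² with d = x − 5.7:
  plate: d = 0 in → contributes +148.2 in⁴
  hole 1: d = -1.9 in → contributes −0.4549 in⁴
  hole 2: d = 1.9 in → contributes −0.4549 in⁴
Total I = 147.2 in⁴.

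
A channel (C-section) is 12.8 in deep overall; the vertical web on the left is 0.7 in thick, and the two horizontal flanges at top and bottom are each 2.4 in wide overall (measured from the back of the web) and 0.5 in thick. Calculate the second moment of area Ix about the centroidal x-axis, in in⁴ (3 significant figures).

Ix ≈ 187 in⁴

Decompose the section into non-overlapping parts with the origin at the bottom-left of its bounding rectangle.
Web: 0.7 × 12.8, A = 8.96 in², y = 6.4 in, Ī = 122.33 in⁴.
Top flange (beyond web): 1.7 × 0.5, A = 0.85 in², y = 12.55 in, Ī = 0.017708 in⁴.
Bottom flange (beyond web): 1.7 × 0.5, A = 0.85 in², y = 0.25 in, Ī = 0.017708 in⁴.
By symmetry the centroid is at mid-height, ȳ = 6.4 in.
Transfer each piece to the centroidal x-axis using Ī + A·d² with d = y − 6.4:
  web: d = 0 in → contributes +122.33 in⁴
  top flange (beyond web): d = 6.15 in → contributes +32.167 in⁴
  bottom flange (beyond web): d = -6.15 in → contributes +32.167 in⁴
Total I = 186.67 in⁴.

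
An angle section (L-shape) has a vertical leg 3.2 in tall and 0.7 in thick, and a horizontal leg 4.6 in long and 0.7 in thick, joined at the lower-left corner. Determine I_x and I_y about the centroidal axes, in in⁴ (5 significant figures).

Decompose the section into non-overlapping parts with the origin at the bottom-left of its bounding rectangle.
Vertical leg: 0.7 × 3.2, A = 2.24 in², y = 1.6 in, Ī = 1.911467 in⁴.
Horizontal leg (remainder): 3.9 × 0.7, A = 2.73 in², y = 0.35 in, Ī = 0.111475 in⁴.
Centroid: ȳ = ΣA·y / ΣA = 0.9133803 in.
Transfer each piece to the centroidal x-axis using Ī + A·d² with d = y − 0.9133803:
  vertical leg: d = 0.6866197 in → contributes +2.967507 in⁴
  horizontal leg (remainder): d = -0.5633803 in → contributes +0.9779697 in⁴
Total I = 3.945477 in⁴.
For the y-axis: x̄ = 1.61338 in.
Repeating about the centroidal y-axis gives I_y = 10.06068 in⁴.

I_x ≈ 3.9455 in⁴, I_y ≈ 10.061 in⁴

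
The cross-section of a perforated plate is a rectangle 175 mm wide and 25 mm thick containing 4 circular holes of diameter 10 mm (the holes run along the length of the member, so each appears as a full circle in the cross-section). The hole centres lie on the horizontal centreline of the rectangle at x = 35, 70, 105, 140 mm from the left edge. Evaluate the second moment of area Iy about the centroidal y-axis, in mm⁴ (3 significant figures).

Split into non-overlapping primitives; take the origin at the lower-left of the bounding box.
Plate: 175 × 25, A = 4 375 mm², x = 87.5 mm, Ī = 11 165 365 mm⁴.
Hole 1 (subtracted): ⌀10, A = 78.54 mm², x = 35 mm, Ī = 490.87 mm⁴.
Hole 2 (subtracted): ⌀10, A = 78.54 mm², x = 70 mm, Ī = 490.87 mm⁴.
Hole 3 (subtracted): ⌀10, A = 78.54 mm², x = 105 mm, Ī = 490.87 mm⁴.
Hole 4 (subtracted): ⌀10, A = 78.54 mm², x = 140 mm, Ī = 490.87 mm⁴.
By symmetry the centroid is at mid-width, x̄ = 87.5 mm.
Transfer each piece to the centroidal y-axis using Ī + A·d² with d = x − 87.5:
  plate: d = 0 mm → contributes +11 165 365 mm⁴
  hole 1: d = -52.5 mm → contributes −216 966 mm⁴
  hole 2: d = -17.5 mm → contributes −24 544 mm⁴
  hole 3: d = 17.5 mm → contributes −24 544 mm⁴
  hole 4: d = 52.5 mm → contributes −216 966 mm⁴
Total I = 10 682 345 mm⁴.

Iy ≈ 1.07 × 10⁷ mm⁴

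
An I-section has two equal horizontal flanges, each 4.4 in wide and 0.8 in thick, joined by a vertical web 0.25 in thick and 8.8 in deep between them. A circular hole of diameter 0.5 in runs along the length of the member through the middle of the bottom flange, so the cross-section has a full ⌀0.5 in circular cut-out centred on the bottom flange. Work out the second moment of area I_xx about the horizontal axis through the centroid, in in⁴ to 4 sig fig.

I_xx ≈ 172.1 in⁴

Split into non-overlapping primitives; take the origin at the lower-left of the bounding box.
Bottom flange: 4.4 × 0.8, A = 3.52 in², y = 0.4 in, Ī = 0.187733 in⁴.
Web: 0.25 × 8.8, A = 2.2 in², y = 5.2 in, Ī = 14.1973 in⁴.
Top flange: 4.4 × 0.8, A = 3.52 in², y = 10 in, Ī = 0.187733 in⁴.
Hole (subtracted): ⌀0.5, A = 0.19635 in², y = 0.4 in, Ī = 0.00306796 in⁴.
Centroid: ȳ = ΣA·y / ΣA = 5.30421 in.
Transfer each piece to the horizontal axis through the centroid using Ī + A·d² with d = y − 5.30421:
  bottom flange: d = -4.90421 in → contributes +84.8484 in⁴
  web: d = -0.104214 in → contributes +14.2212 in⁴
  top flange: d = 4.69579 in → contributes +77.8052 in⁴
  hole: d = -4.90421 in → contributes −4.72553 in⁴
Total I = 172.149 in⁴.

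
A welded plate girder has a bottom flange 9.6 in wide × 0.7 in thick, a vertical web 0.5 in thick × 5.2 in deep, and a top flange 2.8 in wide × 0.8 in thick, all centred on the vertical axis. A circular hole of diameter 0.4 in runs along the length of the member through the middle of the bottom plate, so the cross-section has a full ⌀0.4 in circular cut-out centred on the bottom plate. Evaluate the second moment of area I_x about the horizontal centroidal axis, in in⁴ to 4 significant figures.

I_x ≈ 69.62 in⁴

Split into non-overlapping primitives; take the origin at the lower-left of the bounding box.
Bottom plate: 9.6 × 0.7, A = 6.72 in², y = 0.35 in, Ī = 0.2744 in⁴.
Web plate: 0.5 × 5.2, A = 2.6 in², y = 3.3 in, Ī = 5.85867 in⁴.
Top plate: 2.8 × 0.8, A = 2.24 in², y = 6.3 in, Ī = 0.119467 in⁴.
Hole (subtracted): ⌀0.4, A = 0.125664 in², y = 0.35 in, Ī = 0.00125664 in⁴.
Centroid: ȳ = ΣA·y / ΣA = 2.1864 in.
Transfer each piece to the horizontal centroidal axis using Ī + A·d² with d = y − 2.1864:
  bottom plate: d = -1.8364 in → contributes +22.9367 in⁴
  web plate: d = 1.1136 in → contributes +9.08295 in⁴
  top plate: d = 4.1136 in → contributes +38.0241 in⁴
  hole: d = -1.8364 in → contributes −0.42504 in⁴
Total I = 69.6187 in⁴.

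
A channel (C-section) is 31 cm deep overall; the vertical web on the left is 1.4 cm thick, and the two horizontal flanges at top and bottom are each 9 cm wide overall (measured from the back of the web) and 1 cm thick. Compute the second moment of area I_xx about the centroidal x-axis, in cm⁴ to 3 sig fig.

Treat the section as a set of non-overlapping primitives; coordinates are from the bounding-box lower-left.
Web: 1.4 × 31, A = 43.4 cm², y = 15.5 cm, Ī = 3475.6 cm⁴.
Top flange (beyond web): 7.6 × 1, A = 7.6 cm², y = 30.5 cm, Ī = 0.63333 cm⁴.
Bottom flange (beyond web): 7.6 × 1, A = 7.6 cm², y = 0.5 cm, Ī = 0.63333 cm⁴.
By symmetry the centroid is at mid-height, ȳ = 15.5 cm.
Transfer each piece to the centroidal x-axis using Ī + A·d² with d = y − 15.5:
  web: d = 0 cm → contributes +3475.6 cm⁴
  top flange (beyond web): d = 15 cm → contributes +1710.6 cm⁴
  bottom flange (beyond web): d = -15 cm → contributes +1710.6 cm⁴
Total I = 6896.9 cm⁴.

I_xx ≈ 6900 cm⁴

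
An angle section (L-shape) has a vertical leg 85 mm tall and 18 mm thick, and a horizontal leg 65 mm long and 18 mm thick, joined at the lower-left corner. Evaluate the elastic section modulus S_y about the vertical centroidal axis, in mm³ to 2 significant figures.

Split into non-overlapping primitives; take the origin at the lower-left of the bounding box.
Vertical leg: 18 × 85, A = 1 530 mm², x = 9 mm, Ī = 41 310 mm⁴.
Horizontal leg (remainder): 47 × 18, A = 846 mm², x = 41.5 mm, Ī = 155 735 mm⁴.
Centroid: x̄ = ΣA·x / ΣA = 20.57 mm.
Transfer each piece to the vertical centroidal axis using Ī + A·d² with d = x − 20.57:
  vertical leg: d = -11.57 mm → contributes +246 193 mm⁴
  horizontal leg (remainder): d = 20.93 mm → contributes +526 268 mm⁴
Total I = 772 461 mm⁴.
Extreme fibre distance c = 44.43 mm; S = I/c = 17 387 mm³.

S_y ≈ 1.7 × 10⁴ mm³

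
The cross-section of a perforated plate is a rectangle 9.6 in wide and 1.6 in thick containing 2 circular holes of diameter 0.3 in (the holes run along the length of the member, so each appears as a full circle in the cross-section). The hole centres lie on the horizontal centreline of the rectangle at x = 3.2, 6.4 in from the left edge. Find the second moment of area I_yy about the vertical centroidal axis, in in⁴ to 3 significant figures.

Treat the section as a set of non-overlapping primitives; coordinates are from the bounding-box lower-left.
Plate: 9.6 × 1.6, A = 15.36 in², x = 4.8 in, Ī = 117.96 in⁴.
Hole 1 (subtracted): ⌀0.3, A = 0.070686 in², x = 3.2 in, Ī = 0.00039761 in⁴.
Hole 2 (subtracted): ⌀0.3, A = 0.070686 in², x = 6.4 in, Ī = 0.00039761 in⁴.
By symmetry the centroid is at mid-width, x̄ = 4.8 in.
Transfer each piece to the vertical centroidal axis using Ī + A·d² with d = x − 4.8:
  plate: d = 0 in → contributes +117.96 in⁴
  hole 1: d = -1.6 in → contributes −0.18135 in⁴
  hole 2: d = 1.6 in → contributes −0.18135 in⁴
Total I = 117.6 in⁴.

I_yy ≈ 118 in⁴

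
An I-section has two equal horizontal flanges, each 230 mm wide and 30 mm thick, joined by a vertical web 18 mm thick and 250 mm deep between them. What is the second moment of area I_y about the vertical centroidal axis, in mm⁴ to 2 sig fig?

I_y ≈ 6.1 × 10⁷ mm⁴

Break the section into simple shapes (no overlaps), measuring from the bottom-left corner of the bounding box.
Bottom flange: 230 × 30, A = 6 900 mm², x = 115 mm, Ī = 30 417 500 mm⁴.
Web: 18 × 250, A = 4 500 mm², x = 115 mm, Ī = 121 500 mm⁴.
Top flange: 230 × 30, A = 6 900 mm², x = 115 mm, Ī = 30 417 500 mm⁴.
By symmetry the centroid is at mid-width, x̄ = 115 mm.
All pieces are centred on the vertical centroidal axis, so I = ΣĪ = 60 956 500 mm⁴.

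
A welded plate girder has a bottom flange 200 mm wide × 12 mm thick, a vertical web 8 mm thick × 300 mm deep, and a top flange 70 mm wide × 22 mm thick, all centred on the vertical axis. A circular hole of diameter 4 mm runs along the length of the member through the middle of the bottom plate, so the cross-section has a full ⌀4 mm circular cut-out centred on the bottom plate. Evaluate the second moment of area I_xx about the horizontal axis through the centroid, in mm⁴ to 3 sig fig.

Decompose the section into non-overlapping parts with the origin at the bottom-left of its bounding rectangle.
Bottom plate: 200 × 12, A = 2 400 mm², y = 6 mm, Ī = 28 800 mm⁴.
Web plate: 8 × 300, A = 2 400 mm², y = 162 mm, Ī = 18 000 000 mm⁴.
Top plate: 70 × 22, A = 1 540 mm², y = 323 mm, Ī = 62 113 mm⁴.
Hole (subtracted): ⌀4, A = 12.566 mm², y = 6 mm, Ī = 12.566 mm⁴.
Centroid: ȳ = ΣA·y / ΣA = 142.32 mm.
Transfer each piece to the horizontal axis through the centroid using Ī + A·d² with d = y − 142.32:
  bottom plate: d = -136.32 mm → contributes +44 630 849 mm⁴
  web plate: d = 19.676 mm → contributes +18 929 164 mm⁴
  top plate: d = 180.68 mm → contributes +50 333 685 mm⁴
  hole: d = -136.32 mm → contributes −233 548 mm⁴
Total I = 113 660 150 mm⁴.

I_xx ≈ 1.14 × 10⁸ mm⁴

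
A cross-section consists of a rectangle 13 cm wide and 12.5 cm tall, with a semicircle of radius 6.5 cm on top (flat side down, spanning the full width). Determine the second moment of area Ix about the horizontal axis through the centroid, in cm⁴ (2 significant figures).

Ix ≈ 6100 cm⁴

Decompose the section into non-overlapping parts with the origin at the bottom-left of its bounding rectangle.
Rectangular body: 13 × 12.5, A = 162.5 cm², y = 6.25 cm, Ī = 2 116 cm⁴.
Semicircular cap: semicircle r = 6.5, A = 66.37 cm², y = 15.26 cm, Ī = 195.9 cm⁴.
Centroid: ȳ = ΣA·y / ΣA = 8.862 cm.
Transfer each piece to the horizontal axis through the centroid using Ī + A·d² with d = y − 8.862:
  rectangular body: d = -2.612 cm → contributes +3 225 cm⁴
  semicircular cap: d = 6.396 cm → contributes +2 911 cm⁴
Total I = 6 136 cm⁴.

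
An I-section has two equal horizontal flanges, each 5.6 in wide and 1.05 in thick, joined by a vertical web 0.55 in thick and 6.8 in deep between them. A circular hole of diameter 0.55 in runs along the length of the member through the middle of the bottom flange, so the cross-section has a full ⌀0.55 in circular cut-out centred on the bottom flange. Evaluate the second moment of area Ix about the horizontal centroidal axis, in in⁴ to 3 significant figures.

Ix ≈ 193 in⁴

Decompose the section into non-overlapping parts with the origin at the bottom-left of its bounding rectangle.
Bottom flange: 5.6 × 1.05, A = 5.88 in², y = 0.525 in, Ī = 0.54023 in⁴.
Web: 0.55 × 6.8, A = 3.74 in², y = 4.45 in, Ī = 14.411 in⁴.
Top flange: 5.6 × 1.05, A = 5.88 in², y = 8.375 in, Ī = 0.54023 in⁴.
Hole (subtracted): ⌀0.55, A = 0.23758 in², y = 0.525 in, Ī = 0.0044918 in⁴.
Centroid: ȳ = ΣA·y / ΣA = 4.5111 in.
Transfer each piece to the horizontal centroidal axis using Ī + A·d² with d = y − 4.5111:
  bottom flange: d = -3.9861 in → contributes +93.967 in⁴
  web: d = -0.061099 in → contributes +14.425 in⁴
  top flange: d = 3.8639 in → contributes +88.327 in⁴
  hole: d = -3.9861 in → contributes −3.7794 in⁴
Total I = 192.94 in⁴.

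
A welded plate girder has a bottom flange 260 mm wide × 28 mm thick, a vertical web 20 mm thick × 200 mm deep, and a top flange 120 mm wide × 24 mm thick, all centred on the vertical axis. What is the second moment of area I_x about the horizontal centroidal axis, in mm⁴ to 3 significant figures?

Break the section into simple shapes (no overlaps), measuring from the bottom-left corner of the bounding box.
Bottom plate: 260 × 28, A = 7 280 mm², y = 14 mm, Ī = 475 627 mm⁴.
Web plate: 20 × 200, A = 4 000 mm², y = 128 mm, Ī = 13 333 333 mm⁴.
Top plate: 120 × 24, A = 2 880 mm², y = 240 mm, Ī = 138 240 mm⁴.
Centroid: ȳ = ΣA·y / ΣA = 92.169 mm.
Transfer each piece to the horizontal centroidal axis using Ī + A·d² with d = y − 92.169:
  bottom plate: d = -78.169 mm → contributes +44 959 844 mm⁴
  web plate: d = 35.831 mm → contributes +18 468 635 mm⁴
  top plate: d = 147.83 mm → contributes +63 077 355 mm⁴
Total I = 126 505 833 mm⁴.

I_x ≈ 1.27 × 10⁸ mm⁴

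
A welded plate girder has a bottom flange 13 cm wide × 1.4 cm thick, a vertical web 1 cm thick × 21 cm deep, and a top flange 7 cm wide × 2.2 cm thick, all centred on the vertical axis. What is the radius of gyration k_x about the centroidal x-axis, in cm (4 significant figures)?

Treat the section as a set of non-overlapping primitives; coordinates are from the bounding-box lower-left.
Bottom plate: 13 × 1.4, A = 18.2 cm², y = 0.7 cm, Ī = 2.97267 cm⁴.
Web plate: 1 × 21, A = 21 cm², y = 11.9 cm, Ī = 771.75 cm⁴.
Top plate: 7 × 2.2, A = 15.4 cm², y = 23.5 cm, Ī = 6.21133 cm⁴.
Centroid: ȳ = ΣA·y / ΣA = 11.4385 cm.
Transfer each piece to the centroidal x-axis using Ī + A·d² with d = y − 11.4385:
  bottom plate: d = -10.7385 cm → contributes +2101.7 cm⁴
  web plate: d = 0.461538 cm → contributes +776.223 cm⁴
  top plate: d = 12.0615 cm → contributes +2246.61 cm⁴
Total I = 5124.54 cm⁴.
Radius of gyration: k = √(I/A) = √(5124.54 / 54.6) = 9.68793 cm.

k_x ≈ 9.688 cm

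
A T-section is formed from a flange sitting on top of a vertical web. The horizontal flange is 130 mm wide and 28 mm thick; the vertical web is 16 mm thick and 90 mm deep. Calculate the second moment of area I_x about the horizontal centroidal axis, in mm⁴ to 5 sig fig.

Treat the section as a set of non-overlapping primitives; coordinates are from the bounding-box lower-left.
Flange: 130 × 28, A = 3 640 mm², y = 104 mm, Ī = 237813.3 mm⁴.
Web: 16 × 90, A = 1 440 mm², y = 45 mm, Ī = 972 000 mm⁴.
Centroid: ȳ = ΣA·y / ΣA = 87.27559 mm.
Transfer each piece to the horizontal centroidal axis using Ī + A·d² with d = y − 87.27559:
  flange: d = 16.72441 mm → contributes +1 255 943 mm⁴
  web: d = -42.27559 mm → contributes +3 545 605 mm⁴
Total I = 4 801 548 mm⁴.

I_x ≈ 4.8015 × 10⁶ mm⁴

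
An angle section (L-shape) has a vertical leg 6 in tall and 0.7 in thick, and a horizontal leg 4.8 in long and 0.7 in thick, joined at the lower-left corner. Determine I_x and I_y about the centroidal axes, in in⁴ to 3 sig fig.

I_x ≈ 24.7 in⁴, I_y ≈ 14.0 in⁴

Decompose the section into non-overlapping parts with the origin at the bottom-left of its bounding rectangle.
Vertical leg: 0.7 × 6, A = 4.2 in², y = 3 in, Ī = 12.6 in⁴.
Horizontal leg (remainder): 4.1 × 0.7, A = 2.87 in², y = 0.35 in, Ī = 0.11719 in⁴.
Centroid: ȳ = ΣA·y / ΣA = 1.9243 in.
Transfer each piece to the centroidal x-axis using Ī + A·d² with d = y − 1.9243:
  vertical leg: d = 1.0757 in → contributes +17.46 in⁴
  horizontal leg (remainder): d = -1.5743 in → contributes +7.2299 in⁴
Total I = 24.69 in⁴.
For the y-axis: x̄ = 1.3243 in.
Repeating about the centroidal y-axis gives I_y = 14.012 in⁴.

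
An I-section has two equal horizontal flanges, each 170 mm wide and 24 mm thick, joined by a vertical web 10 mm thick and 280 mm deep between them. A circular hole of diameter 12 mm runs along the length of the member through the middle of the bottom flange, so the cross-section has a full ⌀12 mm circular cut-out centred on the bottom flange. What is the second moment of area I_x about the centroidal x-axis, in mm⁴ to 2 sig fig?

I_x ≈ 2.0 × 10⁸ mm⁴

Decompose the section into non-overlapping parts with the origin at the bottom-left of its bounding rectangle.
Bottom flange: 170 × 24, A = 4 080 mm², y = 12 mm, Ī = 195 840 mm⁴.
Web: 10 × 280, A = 2 800 mm², y = 164 mm, Ī = 18 293 333 mm⁴.
Top flange: 170 × 24, A = 4 080 mm², y = 316 mm, Ī = 195 840 mm⁴.
Hole (subtracted): ⌀12, A = 113.1 mm², y = 12 mm, Ī = 1 018 mm⁴.
Centroid: ȳ = ΣA·y / ΣA = 165.6 mm.
Transfer each piece to the centroidal x-axis using Ī + A·d² with d = y − 165.6:
  bottom flange: d = -153.6 mm → contributes +96 436 138 mm⁴
  web: d = -1.585 mm → contributes +18 300 366 mm⁴
  top flange: d = 150.4 mm → contributes +92 504 678 mm⁴
  hole: d = -153.6 mm → contributes −2 668 793 mm⁴
Total I = 204 572 390 mm⁴.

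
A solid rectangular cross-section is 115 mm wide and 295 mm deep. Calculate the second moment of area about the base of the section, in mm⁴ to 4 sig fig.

I_base ≈ 9.841 × 10⁸ mm⁴

The section: 115 × 295, A = 33 925 mm², y = 147.5 mm, Ī = 246 026 927 mm⁴.
Transfer it to the bottom edge using Ī + A·d² with d = y − 0:
  the section: d = 147.5 mm → contributes +984 107 708 mm⁴
Total I = 984 107 708 mm⁴.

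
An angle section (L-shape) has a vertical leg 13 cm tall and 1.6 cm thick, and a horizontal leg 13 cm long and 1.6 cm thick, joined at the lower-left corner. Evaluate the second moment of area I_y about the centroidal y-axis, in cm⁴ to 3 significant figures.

Treat the section as a set of non-overlapping primitives; coordinates are from the bounding-box lower-left.
Vertical leg: 1.6 × 13, A = 20.8 cm², x = 0.8 cm, Ī = 4.4373 cm⁴.
Horizontal leg (remainder): 11.4 × 1.6, A = 18.24 cm², x = 7.3 cm, Ī = 197.54 cm⁴.
Centroid: x̄ = ΣA·x / ΣA = 3.8369 cm.
Transfer each piece to the centroidal y-axis using Ī + A·d² with d = x − 3.8369:
  vertical leg: d = -3.0369 cm → contributes +196.27 cm⁴
  horizontal leg (remainder): d = 3.4631 cm → contributes +416.29 cm⁴
Total I = 612.56 cm⁴.

I_y ≈ 613 cm⁴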